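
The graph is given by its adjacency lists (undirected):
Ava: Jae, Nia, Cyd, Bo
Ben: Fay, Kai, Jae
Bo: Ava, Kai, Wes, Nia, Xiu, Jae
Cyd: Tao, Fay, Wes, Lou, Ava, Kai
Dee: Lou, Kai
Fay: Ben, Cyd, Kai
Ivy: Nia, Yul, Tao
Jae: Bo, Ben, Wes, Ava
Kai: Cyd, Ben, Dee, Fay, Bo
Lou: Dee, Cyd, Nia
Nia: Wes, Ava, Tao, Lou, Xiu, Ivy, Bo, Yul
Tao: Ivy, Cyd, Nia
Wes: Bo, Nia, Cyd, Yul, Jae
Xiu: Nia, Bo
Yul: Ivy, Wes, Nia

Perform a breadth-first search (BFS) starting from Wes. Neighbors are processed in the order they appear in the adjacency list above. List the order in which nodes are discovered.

Wes, Bo, Nia, Cyd, Yul, Jae, Ava, Kai, Xiu, Tao, Lou, Ivy, Fay, Ben, Dee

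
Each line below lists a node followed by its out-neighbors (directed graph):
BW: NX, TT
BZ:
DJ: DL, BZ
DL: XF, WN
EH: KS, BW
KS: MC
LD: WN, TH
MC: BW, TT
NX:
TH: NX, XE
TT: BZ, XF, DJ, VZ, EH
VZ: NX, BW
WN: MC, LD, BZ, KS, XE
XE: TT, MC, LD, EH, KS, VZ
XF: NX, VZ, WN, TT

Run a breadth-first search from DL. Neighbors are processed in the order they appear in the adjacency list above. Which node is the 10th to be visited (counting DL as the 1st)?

Visit DL; enqueue XF, WN → queue [XF, WN]
Visit XF; enqueue NX, VZ, TT → queue [WN, NX, VZ, TT]
Visit WN; enqueue MC, LD, BZ, KS, XE → queue [NX, VZ, TT, MC, LD, BZ, KS, XE]
Visit NX → queue [VZ, TT, MC, LD, BZ, KS, XE]
Visit VZ; enqueue BW → queue [TT, MC, LD, BZ, KS, XE, BW]
Visit TT; enqueue DJ, EH → queue [MC, LD, BZ, KS, XE, BW, DJ, EH]
Visit MC → queue [LD, BZ, KS, XE, BW, DJ, EH]
Visit LD; enqueue TH → queue [BZ, KS, XE, BW, DJ, EH, TH]
Visit BZ → queue [KS, XE, BW, DJ, EH, TH]
Visit KS → queue [XE, BW, DJ, EH, TH]
Visit XE → queue [BW, DJ, EH, TH]
Visit BW → queue [DJ, EH, TH]
Visit DJ → queue [EH, TH]
Visit EH → queue [TH]
Visit TH → queue []

Visit order: DL, XF, WN, NX, VZ, TT, MC, LD, BZ, KS, XE, BW, DJ, EH, TH

KS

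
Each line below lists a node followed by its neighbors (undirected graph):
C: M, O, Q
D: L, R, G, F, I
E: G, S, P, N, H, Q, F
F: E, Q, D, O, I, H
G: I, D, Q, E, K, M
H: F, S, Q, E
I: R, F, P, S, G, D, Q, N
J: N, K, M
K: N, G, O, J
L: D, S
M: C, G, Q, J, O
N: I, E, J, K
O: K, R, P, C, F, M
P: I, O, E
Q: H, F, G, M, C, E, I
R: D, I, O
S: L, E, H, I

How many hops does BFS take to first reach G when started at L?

2

Level 0: L
Level 1: D, S
Level 2: E, F, G, H, I, R
Level 3: K, M, N, O, P, Q
Level 4: C, J
G first appears at level 2.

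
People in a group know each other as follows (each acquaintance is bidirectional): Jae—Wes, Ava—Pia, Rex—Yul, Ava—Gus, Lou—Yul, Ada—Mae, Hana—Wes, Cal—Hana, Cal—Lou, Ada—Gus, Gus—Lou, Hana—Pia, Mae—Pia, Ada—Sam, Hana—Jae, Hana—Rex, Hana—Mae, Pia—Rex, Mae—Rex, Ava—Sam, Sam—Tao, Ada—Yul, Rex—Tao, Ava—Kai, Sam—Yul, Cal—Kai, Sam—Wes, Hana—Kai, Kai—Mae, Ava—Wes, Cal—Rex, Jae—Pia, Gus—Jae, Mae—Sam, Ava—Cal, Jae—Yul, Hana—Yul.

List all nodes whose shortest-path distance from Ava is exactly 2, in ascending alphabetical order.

Level 0: Ava
Level 1: Cal, Gus, Kai, Pia, Sam, Wes
Level 2: Ada, Hana, Jae, Lou, Mae, Rex, Tao, Yul

Ada, Hana, Jae, Lou, Mae, Rex, Tao, Yul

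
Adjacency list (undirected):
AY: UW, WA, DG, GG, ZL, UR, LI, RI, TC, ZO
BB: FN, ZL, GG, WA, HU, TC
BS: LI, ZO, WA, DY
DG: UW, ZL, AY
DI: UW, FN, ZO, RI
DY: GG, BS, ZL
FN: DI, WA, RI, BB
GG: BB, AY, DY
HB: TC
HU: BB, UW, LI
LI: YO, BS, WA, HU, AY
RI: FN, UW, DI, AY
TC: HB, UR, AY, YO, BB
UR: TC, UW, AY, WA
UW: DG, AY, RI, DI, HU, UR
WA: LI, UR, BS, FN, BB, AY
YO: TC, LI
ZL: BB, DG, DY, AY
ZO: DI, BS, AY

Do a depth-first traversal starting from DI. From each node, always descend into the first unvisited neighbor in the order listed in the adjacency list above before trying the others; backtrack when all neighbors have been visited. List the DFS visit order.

DI, UW, DG, ZL, BB, FN, WA, LI, YO, TC, HB, UR, AY, GG, DY, BS, ZO, RI, HU

Visit DI
DI → UW
UW → DG
DG → ZL
ZL → BB
BB → FN
FN → WA
WA → LI
LI → YO
YO → TC
TC → HB
TC → UR
UR → AY
AY → GG
GG → DY
DY → BS
BS → ZO
AY → RI
LI → HU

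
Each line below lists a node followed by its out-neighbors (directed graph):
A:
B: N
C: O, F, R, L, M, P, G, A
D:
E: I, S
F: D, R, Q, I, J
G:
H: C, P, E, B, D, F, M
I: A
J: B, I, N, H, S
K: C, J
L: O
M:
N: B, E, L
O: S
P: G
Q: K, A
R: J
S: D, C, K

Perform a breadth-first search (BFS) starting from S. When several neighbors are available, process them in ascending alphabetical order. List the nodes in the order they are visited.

Visit S; enqueue C, D, K → queue [C, D, K]
Visit C; enqueue A, F, G, L, M, O, P, R → queue [D, K, A, F, G, L, M, O, P, R]
Visit D → queue [K, A, F, G, L, M, O, P, R]
Visit K; enqueue J → queue [A, F, G, L, M, O, P, R, J]
Visit A → queue [F, G, L, M, O, P, R, J]
Visit F; enqueue I, Q → queue [G, L, M, O, P, R, J, I, Q]
Visit G → queue [L, M, O, P, R, J, I, Q]
Visit L → queue [M, O, P, R, J, I, Q]
Visit M → queue [O, P, R, J, I, Q]
Visit O → queue [P, R, J, I, Q]
Visit P → queue [R, J, I, Q]
Visit R → queue [J, I, Q]
Visit J; enqueue B, H, N → queue [I, Q, B, H, N]
Visit I → queue [Q, B, H, N]
Visit Q → queue [B, H, N]
Visit B → queue [H, N]
Visit H; enqueue E → queue [N, E]
Visit N → queue [E]
Visit E → queue []

S C D K A F G L M O P R J I Q B H N E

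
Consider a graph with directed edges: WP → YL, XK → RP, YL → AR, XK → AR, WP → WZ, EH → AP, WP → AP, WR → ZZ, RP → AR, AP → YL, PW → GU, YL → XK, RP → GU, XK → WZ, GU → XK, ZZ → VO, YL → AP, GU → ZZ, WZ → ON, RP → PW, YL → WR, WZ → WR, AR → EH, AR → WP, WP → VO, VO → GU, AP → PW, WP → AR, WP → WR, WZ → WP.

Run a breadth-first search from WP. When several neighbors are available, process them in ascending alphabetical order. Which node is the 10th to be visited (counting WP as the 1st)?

GU

Visit WP; enqueue AP, AR, VO, WR, WZ, YL → queue [AP, AR, VO, WR, WZ, YL]
Visit AP; enqueue PW → queue [AR, VO, WR, WZ, YL, PW]
Visit AR; enqueue EH → queue [VO, WR, WZ, YL, PW, EH]
Visit VO; enqueue GU → queue [WR, WZ, YL, PW, EH, GU]
Visit WR; enqueue ZZ → queue [WZ, YL, PW, EH, GU, ZZ]
Visit WZ; enqueue ON → queue [YL, PW, EH, GU, ZZ, ON]
Visit YL; enqueue XK → queue [PW, EH, GU, ZZ, ON, XK]
Visit PW → queue [EH, GU, ZZ, ON, XK]
Visit EH → queue [GU, ZZ, ON, XK]
Visit GU → queue [ZZ, ON, XK]
Visit ZZ → queue [ON, XK]
Visit ON → queue [XK]
Visit XK; enqueue RP → queue [RP]
Visit RP → queue []

Visit order: WP, AP, AR, VO, WR, WZ, YL, PW, EH, GU, ZZ, ON, XK, RP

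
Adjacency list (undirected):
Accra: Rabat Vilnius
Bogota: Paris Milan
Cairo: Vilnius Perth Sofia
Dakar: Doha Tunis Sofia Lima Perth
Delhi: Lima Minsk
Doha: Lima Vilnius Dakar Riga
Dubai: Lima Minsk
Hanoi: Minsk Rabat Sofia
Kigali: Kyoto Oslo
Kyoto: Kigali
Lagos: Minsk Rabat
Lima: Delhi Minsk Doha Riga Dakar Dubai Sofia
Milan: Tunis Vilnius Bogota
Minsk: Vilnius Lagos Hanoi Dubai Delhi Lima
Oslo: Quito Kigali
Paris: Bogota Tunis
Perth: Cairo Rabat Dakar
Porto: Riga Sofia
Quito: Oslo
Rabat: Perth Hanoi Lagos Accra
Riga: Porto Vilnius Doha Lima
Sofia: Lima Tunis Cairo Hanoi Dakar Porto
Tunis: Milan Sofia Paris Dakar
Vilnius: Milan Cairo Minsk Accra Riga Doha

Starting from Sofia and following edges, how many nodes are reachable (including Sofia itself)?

20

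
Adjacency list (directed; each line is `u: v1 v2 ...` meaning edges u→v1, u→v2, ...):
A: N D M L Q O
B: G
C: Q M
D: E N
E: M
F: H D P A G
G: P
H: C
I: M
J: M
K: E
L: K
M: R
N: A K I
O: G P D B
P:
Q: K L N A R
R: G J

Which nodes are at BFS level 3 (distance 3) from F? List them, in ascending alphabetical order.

B, I, K, R

Level 0: F
Level 1: A, D, G, H, P
Level 2: C, E, L, M, N, O, Q
Level 3: B, I, K, R
Level 4: J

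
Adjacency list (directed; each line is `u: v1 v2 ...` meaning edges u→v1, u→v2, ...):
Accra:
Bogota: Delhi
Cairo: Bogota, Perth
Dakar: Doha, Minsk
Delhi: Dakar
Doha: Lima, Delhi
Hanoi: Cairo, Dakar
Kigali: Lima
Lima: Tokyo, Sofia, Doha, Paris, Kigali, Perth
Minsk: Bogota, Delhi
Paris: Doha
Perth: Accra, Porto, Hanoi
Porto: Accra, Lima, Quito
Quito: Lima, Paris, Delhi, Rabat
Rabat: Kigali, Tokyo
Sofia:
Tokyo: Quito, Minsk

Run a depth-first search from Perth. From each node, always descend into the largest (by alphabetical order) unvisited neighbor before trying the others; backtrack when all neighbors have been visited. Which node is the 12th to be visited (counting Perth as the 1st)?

Paris

Visit Perth
Perth → Porto
Porto → Quito
Quito → Rabat
Rabat → Tokyo
Tokyo → Minsk
Minsk → Delhi
Delhi → Dakar
Dakar → Doha
Doha → Lima
Lima → Sofia
Lima → Paris
Lima → Kigali
Minsk → Bogota
Porto → Accra
Perth → Hanoi
Hanoi → Cairo

Visit order: Perth, Porto, Quito, Rabat, Tokyo, Minsk, Delhi, Dakar, Doha, Lima, Sofia, Paris, Kigali, Bogota, Accra, Hanoi, Cairo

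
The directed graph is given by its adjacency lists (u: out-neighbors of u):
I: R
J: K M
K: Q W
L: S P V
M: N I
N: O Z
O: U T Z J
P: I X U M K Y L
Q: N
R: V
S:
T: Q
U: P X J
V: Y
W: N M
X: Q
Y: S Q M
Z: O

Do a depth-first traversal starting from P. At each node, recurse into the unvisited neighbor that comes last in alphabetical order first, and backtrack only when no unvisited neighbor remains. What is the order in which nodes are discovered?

P → Y → S → Q → N → Z → O → U → X → J → M → I → R → V → K → W → T → L

Visit P
P → Y
Y → S
Y → Q
Q → N
N → Z
Z → O
O → U
U → X
U → J
J → M
M → I
I → R
R → V
J → K
K → W
O → T
P → L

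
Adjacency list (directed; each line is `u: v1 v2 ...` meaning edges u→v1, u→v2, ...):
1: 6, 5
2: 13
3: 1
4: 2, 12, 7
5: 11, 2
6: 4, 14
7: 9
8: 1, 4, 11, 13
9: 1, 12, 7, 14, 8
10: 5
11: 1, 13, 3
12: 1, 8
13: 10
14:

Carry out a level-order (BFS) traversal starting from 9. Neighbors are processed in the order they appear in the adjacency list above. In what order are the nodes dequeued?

9 1 12 7 14 8 6 5 4 11 13 2 3 10

Visit 9; enqueue 1, 12, 7, 14, 8 → queue [1, 12, 7, 14, 8]
Visit 1; enqueue 6, 5 → queue [12, 7, 14, 8, 6, 5]
Visit 12 → queue [7, 14, 8, 6, 5]
Visit 7 → queue [14, 8, 6, 5]
Visit 14 → queue [8, 6, 5]
Visit 8; enqueue 4, 11, 13 → queue [6, 5, 4, 11, 13]
Visit 6 → queue [5, 4, 11, 13]
Visit 5; enqueue 2 → queue [4, 11, 13, 2]
Visit 4 → queue [11, 13, 2]
Visit 11; enqueue 3 → queue [13, 2, 3]
Visit 13; enqueue 10 → queue [2, 3, 10]
Visit 2 → queue [3, 10]
Visit 3 → queue [10]
Visit 10 → queue []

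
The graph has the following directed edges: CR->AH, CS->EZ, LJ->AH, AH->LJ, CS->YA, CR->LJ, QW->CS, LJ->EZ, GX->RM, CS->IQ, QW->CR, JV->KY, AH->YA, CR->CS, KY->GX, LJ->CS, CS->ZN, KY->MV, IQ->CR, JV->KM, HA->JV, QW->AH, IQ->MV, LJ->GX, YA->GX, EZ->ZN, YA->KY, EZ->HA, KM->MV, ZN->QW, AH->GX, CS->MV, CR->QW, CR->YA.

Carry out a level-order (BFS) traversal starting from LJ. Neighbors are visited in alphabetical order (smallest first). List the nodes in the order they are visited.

LJ, AH, CS, EZ, GX, YA, IQ, MV, ZN, HA, RM, KY, CR, QW, JV, KM

Visit LJ; enqueue AH, CS, EZ, GX → queue [AH, CS, EZ, GX]
Visit AH; enqueue YA → queue [CS, EZ, GX, YA]
Visit CS; enqueue IQ, MV, ZN → queue [EZ, GX, YA, IQ, MV, ZN]
Visit EZ; enqueue HA → queue [GX, YA, IQ, MV, ZN, HA]
Visit GX; enqueue RM → queue [YA, IQ, MV, ZN, HA, RM]
Visit YA; enqueue KY → queue [IQ, MV, ZN, HA, RM, KY]
Visit IQ; enqueue CR → queue [MV, ZN, HA, RM, KY, CR]
Visit MV → queue [ZN, HA, RM, KY, CR]
Visit ZN; enqueue QW → queue [HA, RM, KY, CR, QW]
Visit HA; enqueue JV → queue [RM, KY, CR, QW, JV]
Visit RM → queue [KY, CR, QW, JV]
Visit KY → queue [CR, QW, JV]
Visit CR → queue [QW, JV]
Visit QW → queue [JV]
Visit JV; enqueue KM → queue [KM]
Visit KM → queue []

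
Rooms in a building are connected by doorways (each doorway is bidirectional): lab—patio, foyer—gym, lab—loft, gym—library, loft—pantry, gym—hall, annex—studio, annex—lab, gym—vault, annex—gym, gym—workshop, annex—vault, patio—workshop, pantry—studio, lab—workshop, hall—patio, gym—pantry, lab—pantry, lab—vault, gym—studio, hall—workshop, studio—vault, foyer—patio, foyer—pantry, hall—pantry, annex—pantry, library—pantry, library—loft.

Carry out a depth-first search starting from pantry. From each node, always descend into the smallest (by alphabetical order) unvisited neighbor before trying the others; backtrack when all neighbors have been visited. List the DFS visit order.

pantry, annex, gym, foyer, patio, hall, workshop, lab, loft, library, vault, studio

Visit pantry
pantry → annex
annex → gym
gym → foyer
foyer → patio
patio → hall
hall → workshop
workshop → lab
lab → loft
loft → library
lab → vault
vault → studio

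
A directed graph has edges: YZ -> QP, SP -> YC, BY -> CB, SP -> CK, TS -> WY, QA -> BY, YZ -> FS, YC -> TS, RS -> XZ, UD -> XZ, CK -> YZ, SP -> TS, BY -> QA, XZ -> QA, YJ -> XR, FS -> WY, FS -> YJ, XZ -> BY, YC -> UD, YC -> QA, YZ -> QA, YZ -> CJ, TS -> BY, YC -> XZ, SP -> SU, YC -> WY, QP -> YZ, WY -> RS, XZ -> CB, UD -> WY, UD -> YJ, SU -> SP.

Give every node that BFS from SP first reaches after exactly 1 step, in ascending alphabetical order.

Level 0: SP
Level 1: CK, SU, TS, YC
Level 2: BY, QA, UD, WY, XZ, YZ
Level 3: CB, CJ, FS, QP, RS, YJ
Level 4: XR

CK, SU, TS, YC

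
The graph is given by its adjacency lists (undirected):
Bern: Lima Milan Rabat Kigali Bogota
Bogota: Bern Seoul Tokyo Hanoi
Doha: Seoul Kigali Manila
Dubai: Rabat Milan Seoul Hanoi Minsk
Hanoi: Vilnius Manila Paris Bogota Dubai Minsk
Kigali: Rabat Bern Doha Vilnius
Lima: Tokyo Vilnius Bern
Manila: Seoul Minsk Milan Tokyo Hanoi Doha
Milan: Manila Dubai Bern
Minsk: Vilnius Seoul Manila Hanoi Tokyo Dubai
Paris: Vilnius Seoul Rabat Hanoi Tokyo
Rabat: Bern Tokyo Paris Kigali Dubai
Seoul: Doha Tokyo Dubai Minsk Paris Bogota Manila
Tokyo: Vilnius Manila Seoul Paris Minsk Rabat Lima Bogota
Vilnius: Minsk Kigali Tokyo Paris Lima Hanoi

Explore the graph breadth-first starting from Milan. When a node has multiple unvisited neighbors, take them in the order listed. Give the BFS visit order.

Milan -> Manila -> Dubai -> Bern -> Seoul -> Minsk -> Tokyo -> Hanoi -> Doha -> Rabat -> Lima -> Kigali -> Bogota -> Paris -> Vilnius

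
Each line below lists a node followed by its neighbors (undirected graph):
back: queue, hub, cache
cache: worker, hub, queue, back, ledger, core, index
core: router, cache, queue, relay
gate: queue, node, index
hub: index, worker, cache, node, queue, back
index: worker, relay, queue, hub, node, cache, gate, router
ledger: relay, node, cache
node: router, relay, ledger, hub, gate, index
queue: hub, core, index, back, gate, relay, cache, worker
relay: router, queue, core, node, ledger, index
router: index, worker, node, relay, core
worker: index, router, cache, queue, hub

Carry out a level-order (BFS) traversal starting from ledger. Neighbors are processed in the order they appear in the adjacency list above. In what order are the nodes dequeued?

Visit ledger; enqueue relay, node, cache → queue [relay, node, cache]
Visit relay; enqueue router, queue, core, index → queue [node, cache, router, queue, core, index]
Visit node; enqueue hub, gate → queue [cache, router, queue, core, index, hub, gate]
Visit cache; enqueue worker, back → queue [router, queue, core, index, hub, gate, worker, back]
Visit router → queue [queue, core, index, hub, gate, worker, back]
Visit queue → queue [core, index, hub, gate, worker, back]
Visit core → queue [index, hub, gate, worker, back]
Visit index → queue [hub, gate, worker, back]
Visit hub → queue [gate, worker, back]
Visit gate → queue [worker, back]
Visit worker → queue [back]
Visit back → queue []

ledger → relay → node → cache → router → queue → core → index → hub → gate → worker → back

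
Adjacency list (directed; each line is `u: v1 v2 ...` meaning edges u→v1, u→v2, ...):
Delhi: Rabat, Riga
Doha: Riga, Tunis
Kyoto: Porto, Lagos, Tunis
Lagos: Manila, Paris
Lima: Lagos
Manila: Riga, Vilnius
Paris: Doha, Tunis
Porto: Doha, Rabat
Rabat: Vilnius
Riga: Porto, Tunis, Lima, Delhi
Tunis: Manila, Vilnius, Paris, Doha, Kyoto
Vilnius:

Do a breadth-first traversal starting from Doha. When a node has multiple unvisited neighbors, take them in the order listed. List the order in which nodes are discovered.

Doha, Riga, Tunis, Porto, Lima, Delhi, Manila, Vilnius, Paris, Kyoto, Rabat, Lagos

Visit Doha; enqueue Riga, Tunis → queue [Riga, Tunis]
Visit Riga; enqueue Porto, Lima, Delhi → queue [Tunis, Porto, Lima, Delhi]
Visit Tunis; enqueue Manila, Vilnius, Paris, Kyoto → queue [Porto, Lima, Delhi, Manila, Vilnius, Paris, Kyoto]
Visit Porto; enqueue Rabat → queue [Lima, Delhi, Manila, Vilnius, Paris, Kyoto, Rabat]
Visit Lima; enqueue Lagos → queue [Delhi, Manila, Vilnius, Paris, Kyoto, Rabat, Lagos]
Visit Delhi → queue [Manila, Vilnius, Paris, Kyoto, Rabat, Lagos]
Visit Manila → queue [Vilnius, Paris, Kyoto, Rabat, Lagos]
Visit Vilnius → queue [Paris, Kyoto, Rabat, Lagos]
Visit Paris → queue [Kyoto, Rabat, Lagos]
Visit Kyoto → queue [Rabat, Lagos]
Visit Rabat → queue [Lagos]
Visit Lagos → queue []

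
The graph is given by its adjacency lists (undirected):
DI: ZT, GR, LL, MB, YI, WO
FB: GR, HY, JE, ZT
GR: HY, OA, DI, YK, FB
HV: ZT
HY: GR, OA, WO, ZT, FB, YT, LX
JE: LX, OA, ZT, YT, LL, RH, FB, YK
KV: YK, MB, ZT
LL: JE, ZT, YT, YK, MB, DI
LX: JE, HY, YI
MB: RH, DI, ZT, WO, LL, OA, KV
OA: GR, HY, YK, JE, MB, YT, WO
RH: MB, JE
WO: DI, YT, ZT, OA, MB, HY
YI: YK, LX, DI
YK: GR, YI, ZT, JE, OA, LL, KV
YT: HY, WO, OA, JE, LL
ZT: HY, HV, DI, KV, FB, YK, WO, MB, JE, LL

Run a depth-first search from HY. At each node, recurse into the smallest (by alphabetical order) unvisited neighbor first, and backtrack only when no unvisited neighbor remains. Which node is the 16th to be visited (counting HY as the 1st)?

Visit HY
HY → FB
FB → GR
GR → DI
DI → LL
LL → JE
JE → LX
LX → YI
YI → YK
YK → KV
KV → MB
MB → OA
OA → WO
WO → YT
WO → ZT
ZT → HV
MB → RH

Visit order: HY, FB, GR, DI, LL, JE, LX, YI, YK, KV, MB, OA, WO, YT, ZT, HV, RH

HV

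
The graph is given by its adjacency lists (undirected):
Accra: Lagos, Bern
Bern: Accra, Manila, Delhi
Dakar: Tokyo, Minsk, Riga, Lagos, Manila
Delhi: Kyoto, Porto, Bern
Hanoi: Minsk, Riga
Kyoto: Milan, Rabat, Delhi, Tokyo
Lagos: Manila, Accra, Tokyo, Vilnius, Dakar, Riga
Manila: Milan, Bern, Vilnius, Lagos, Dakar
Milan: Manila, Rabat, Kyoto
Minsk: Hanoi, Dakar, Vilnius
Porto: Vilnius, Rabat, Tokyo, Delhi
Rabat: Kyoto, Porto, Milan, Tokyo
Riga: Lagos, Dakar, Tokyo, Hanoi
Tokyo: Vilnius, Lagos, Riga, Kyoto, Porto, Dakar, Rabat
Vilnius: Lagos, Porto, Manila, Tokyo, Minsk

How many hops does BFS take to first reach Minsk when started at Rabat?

3

Level 0: Rabat
Level 1: Kyoto, Milan, Porto, Tokyo
Level 2: Dakar, Delhi, Lagos, Manila, Riga, Vilnius
Level 3: Accra, Bern, Hanoi, Minsk
Minsk first appears at level 3.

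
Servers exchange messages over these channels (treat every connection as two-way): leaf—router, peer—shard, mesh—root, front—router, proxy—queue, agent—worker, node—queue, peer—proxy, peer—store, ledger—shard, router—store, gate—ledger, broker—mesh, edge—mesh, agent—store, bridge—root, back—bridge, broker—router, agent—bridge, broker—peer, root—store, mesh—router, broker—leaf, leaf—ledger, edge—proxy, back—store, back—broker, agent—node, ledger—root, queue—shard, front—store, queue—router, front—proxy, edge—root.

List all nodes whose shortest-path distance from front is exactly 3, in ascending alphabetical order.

bridge, ledger, node, shard, worker

Level 0: front
Level 1: proxy, router, store
Level 2: agent, back, broker, edge, leaf, mesh, peer, queue, root
Level 3: bridge, ledger, node, shard, worker
Level 4: gate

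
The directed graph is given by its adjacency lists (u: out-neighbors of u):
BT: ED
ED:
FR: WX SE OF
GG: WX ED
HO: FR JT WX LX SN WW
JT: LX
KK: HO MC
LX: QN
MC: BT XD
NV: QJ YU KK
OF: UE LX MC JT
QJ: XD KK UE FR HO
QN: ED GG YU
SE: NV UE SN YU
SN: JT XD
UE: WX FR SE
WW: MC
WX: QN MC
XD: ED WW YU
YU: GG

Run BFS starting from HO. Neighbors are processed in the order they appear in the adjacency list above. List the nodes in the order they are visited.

HO, FR, JT, WX, LX, SN, WW, SE, OF, QN, MC, XD, NV, UE, YU, ED, GG, BT, QJ, KK

Visit HO; enqueue FR, JT, WX, LX, SN, WW → queue [FR, JT, WX, LX, SN, WW]
Visit FR; enqueue SE, OF → queue [JT, WX, LX, SN, WW, SE, OF]
Visit JT → queue [WX, LX, SN, WW, SE, OF]
Visit WX; enqueue QN, MC → queue [LX, SN, WW, SE, OF, QN, MC]
Visit LX → queue [SN, WW, SE, OF, QN, MC]
Visit SN; enqueue XD → queue [WW, SE, OF, QN, MC, XD]
Visit WW → queue [SE, OF, QN, MC, XD]
Visit SE; enqueue NV, UE, YU → queue [OF, QN, MC, XD, NV, UE, YU]
Visit OF → queue [QN, MC, XD, NV, UE, YU]
Visit QN; enqueue ED, GG → queue [MC, XD, NV, UE, YU, ED, GG]
Visit MC; enqueue BT → queue [XD, NV, UE, YU, ED, GG, BT]
Visit XD → queue [NV, UE, YU, ED, GG, BT]
Visit NV; enqueue QJ, KK → queue [UE, YU, ED, GG, BT, QJ, KK]
Visit UE → queue [YU, ED, GG, BT, QJ, KK]
Visit YU → queue [ED, GG, BT, QJ, KK]
Visit ED → queue [GG, BT, QJ, KK]
Visit GG → queue [BT, QJ, KK]
Visit BT → queue [QJ, KK]
Visit QJ → queue [KK]
Visit KK → queue []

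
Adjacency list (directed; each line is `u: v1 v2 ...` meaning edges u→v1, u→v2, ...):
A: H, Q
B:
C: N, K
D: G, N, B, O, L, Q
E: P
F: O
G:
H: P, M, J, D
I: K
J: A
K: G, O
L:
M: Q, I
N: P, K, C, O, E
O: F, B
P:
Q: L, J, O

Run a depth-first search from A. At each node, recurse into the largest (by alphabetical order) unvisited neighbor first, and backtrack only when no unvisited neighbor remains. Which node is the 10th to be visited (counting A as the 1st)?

M

Visit A
A → Q
Q → O
O → F
O → B
Q → L
Q → J
A → H
H → P
H → M
M → I
I → K
K → G
H → D
D → N
N → E
N → C

Visit order: A, Q, O, F, B, L, J, H, P, M, I, K, G, D, N, E, C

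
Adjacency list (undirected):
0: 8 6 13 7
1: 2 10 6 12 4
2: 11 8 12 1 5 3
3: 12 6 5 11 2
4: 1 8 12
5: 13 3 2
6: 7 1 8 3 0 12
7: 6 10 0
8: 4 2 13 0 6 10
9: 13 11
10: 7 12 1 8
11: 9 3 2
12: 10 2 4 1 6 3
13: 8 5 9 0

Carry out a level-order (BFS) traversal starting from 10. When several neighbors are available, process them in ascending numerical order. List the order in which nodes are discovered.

10 → 1 → 7 → 8 → 12 → 2 → 4 → 6 → 0 → 13 → 3 → 5 → 11 → 9

Visit 10; enqueue 1, 7, 8, 12 → queue [1, 7, 8, 12]
Visit 1; enqueue 2, 4, 6 → queue [7, 8, 12, 2, 4, 6]
Visit 7; enqueue 0 → queue [8, 12, 2, 4, 6, 0]
Visit 8; enqueue 13 → queue [12, 2, 4, 6, 0, 13]
Visit 12; enqueue 3 → queue [2, 4, 6, 0, 13, 3]
Visit 2; enqueue 5, 11 → queue [4, 6, 0, 13, 3, 5, 11]
Visit 4 → queue [6, 0, 13, 3, 5, 11]
Visit 6 → queue [0, 13, 3, 5, 11]
Visit 0 → queue [13, 3, 5, 11]
Visit 13; enqueue 9 → queue [3, 5, 11, 9]
Visit 3 → queue [5, 11, 9]
Visit 5 → queue [11, 9]
Visit 11 → queue [9]
Visit 9 → queue []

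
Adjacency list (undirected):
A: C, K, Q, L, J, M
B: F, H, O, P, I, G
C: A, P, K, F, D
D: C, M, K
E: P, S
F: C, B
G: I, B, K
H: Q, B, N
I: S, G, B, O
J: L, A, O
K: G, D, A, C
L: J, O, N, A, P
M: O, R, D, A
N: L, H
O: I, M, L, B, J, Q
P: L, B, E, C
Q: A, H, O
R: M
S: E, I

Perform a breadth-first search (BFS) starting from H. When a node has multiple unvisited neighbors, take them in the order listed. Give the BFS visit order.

H, Q, B, N, A, O, F, P, I, G, L, C, K, J, M, E, S, D, R

Visit H; enqueue Q, B, N → queue [Q, B, N]
Visit Q; enqueue A, O → queue [B, N, A, O]
Visit B; enqueue F, P, I, G → queue [N, A, O, F, P, I, G]
Visit N; enqueue L → queue [A, O, F, P, I, G, L]
Visit A; enqueue C, K, J, M → queue [O, F, P, I, G, L, C, K, J, M]
Visit O → queue [F, P, I, G, L, C, K, J, M]
Visit F → queue [P, I, G, L, C, K, J, M]
Visit P; enqueue E → queue [I, G, L, C, K, J, M, E]
Visit I; enqueue S → queue [G, L, C, K, J, M, E, S]
Visit G → queue [L, C, K, J, M, E, S]
Visit L → queue [C, K, J, M, E, S]
Visit C; enqueue D → queue [K, J, M, E, S, D]
Visit K → queue [J, M, E, S, D]
Visit J → queue [M, E, S, D]
Visit M; enqueue R → queue [E, S, D, R]
Visit E → queue [S, D, R]
Visit S → queue [D, R]
Visit D → queue [R]
Visit R → queue []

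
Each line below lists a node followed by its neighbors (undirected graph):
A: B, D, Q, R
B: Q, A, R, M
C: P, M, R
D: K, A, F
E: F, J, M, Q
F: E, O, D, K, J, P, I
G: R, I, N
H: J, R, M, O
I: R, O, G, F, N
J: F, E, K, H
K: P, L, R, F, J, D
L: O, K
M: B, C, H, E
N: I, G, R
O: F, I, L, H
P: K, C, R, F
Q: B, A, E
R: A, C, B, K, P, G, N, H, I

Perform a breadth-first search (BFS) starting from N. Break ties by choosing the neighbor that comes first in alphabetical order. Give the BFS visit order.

N, G, I, R, F, O, A, B, C, H, K, P, D, E, J, L, Q, M

Visit N; enqueue G, I, R → queue [G, I, R]
Visit G → queue [I, R]
Visit I; enqueue F, O → queue [R, F, O]
Visit R; enqueue A, B, C, H, K, P → queue [F, O, A, B, C, H, K, P]
Visit F; enqueue D, E, J → queue [O, A, B, C, H, K, P, D, E, J]
Visit O; enqueue L → queue [A, B, C, H, K, P, D, E, J, L]
Visit A; enqueue Q → queue [B, C, H, K, P, D, E, J, L, Q]
Visit B; enqueue M → queue [C, H, K, P, D, E, J, L, Q, M]
Visit C → queue [H, K, P, D, E, J, L, Q, M]
Visit H → queue [K, P, D, E, J, L, Q, M]
Visit K → queue [P, D, E, J, L, Q, M]
Visit P → queue [D, E, J, L, Q, M]
Visit D → queue [E, J, L, Q, M]
Visit E → queue [J, L, Q, M]
Visit J → queue [L, Q, M]
Visit L → queue [Q, M]
Visit Q → queue [M]
Visit M → queue []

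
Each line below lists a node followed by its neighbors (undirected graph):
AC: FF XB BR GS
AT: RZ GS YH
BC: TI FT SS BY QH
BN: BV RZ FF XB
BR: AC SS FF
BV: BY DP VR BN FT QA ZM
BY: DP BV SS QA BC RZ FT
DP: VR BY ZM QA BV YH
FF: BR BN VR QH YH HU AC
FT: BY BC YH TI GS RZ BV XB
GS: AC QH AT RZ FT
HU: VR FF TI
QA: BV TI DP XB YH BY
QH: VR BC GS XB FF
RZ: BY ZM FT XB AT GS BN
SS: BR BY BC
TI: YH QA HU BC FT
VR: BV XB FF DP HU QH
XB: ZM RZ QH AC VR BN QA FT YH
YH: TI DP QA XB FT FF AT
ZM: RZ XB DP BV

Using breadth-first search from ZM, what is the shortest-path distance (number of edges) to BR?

3

Level 0: ZM
Level 1: BV, DP, RZ, XB
Level 2: AC, AT, BN, BY, FT, GS, QA, QH, VR, YH
Level 3: BC, BR, FF, HU, SS, TI
BR first appears at level 3.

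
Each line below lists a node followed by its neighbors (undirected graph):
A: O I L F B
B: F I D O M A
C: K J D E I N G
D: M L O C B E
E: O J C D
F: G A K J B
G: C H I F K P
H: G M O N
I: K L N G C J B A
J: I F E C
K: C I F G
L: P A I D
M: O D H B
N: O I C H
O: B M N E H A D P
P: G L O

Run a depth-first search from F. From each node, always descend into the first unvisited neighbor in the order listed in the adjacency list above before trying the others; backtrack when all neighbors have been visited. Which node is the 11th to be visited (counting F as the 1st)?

Visit F
F → G
G → C
C → K
K → I
I → L
L → P
P → O
O → B
B → D
D → M
M → H
H → N
D → E
E → J
B → A

Visit order: F, G, C, K, I, L, P, O, B, D, M, H, N, E, J, A

M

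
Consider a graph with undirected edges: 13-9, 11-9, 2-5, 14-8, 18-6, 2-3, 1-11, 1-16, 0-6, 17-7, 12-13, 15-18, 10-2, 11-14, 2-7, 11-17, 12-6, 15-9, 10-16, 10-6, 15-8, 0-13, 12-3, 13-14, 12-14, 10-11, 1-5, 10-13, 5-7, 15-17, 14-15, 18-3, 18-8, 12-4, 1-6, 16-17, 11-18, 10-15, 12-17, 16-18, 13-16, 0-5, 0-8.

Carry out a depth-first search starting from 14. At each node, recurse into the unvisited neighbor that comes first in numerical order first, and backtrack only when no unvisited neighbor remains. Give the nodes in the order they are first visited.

Visit 14
14 → 8
8 → 0
0 → 5
5 → 1
1 → 6
6 → 10
10 → 2
2 → 3
3 → 12
12 → 4
12 → 13
13 → 9
9 → 11
11 → 17
17 → 7
17 → 15
15 → 18
18 → 16

14 -> 8 -> 0 -> 5 -> 1 -> 6 -> 10 -> 2 -> 3 -> 12 -> 4 -> 13 -> 9 -> 11 -> 17 -> 7 -> 15 -> 18 -> 16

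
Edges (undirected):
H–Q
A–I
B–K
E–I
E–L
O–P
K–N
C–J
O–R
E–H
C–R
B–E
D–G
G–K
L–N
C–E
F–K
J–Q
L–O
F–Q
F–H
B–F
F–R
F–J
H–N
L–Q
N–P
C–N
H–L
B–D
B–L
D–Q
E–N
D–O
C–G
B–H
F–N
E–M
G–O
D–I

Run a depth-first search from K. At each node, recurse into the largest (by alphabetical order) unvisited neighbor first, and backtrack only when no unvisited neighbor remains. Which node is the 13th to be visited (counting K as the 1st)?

D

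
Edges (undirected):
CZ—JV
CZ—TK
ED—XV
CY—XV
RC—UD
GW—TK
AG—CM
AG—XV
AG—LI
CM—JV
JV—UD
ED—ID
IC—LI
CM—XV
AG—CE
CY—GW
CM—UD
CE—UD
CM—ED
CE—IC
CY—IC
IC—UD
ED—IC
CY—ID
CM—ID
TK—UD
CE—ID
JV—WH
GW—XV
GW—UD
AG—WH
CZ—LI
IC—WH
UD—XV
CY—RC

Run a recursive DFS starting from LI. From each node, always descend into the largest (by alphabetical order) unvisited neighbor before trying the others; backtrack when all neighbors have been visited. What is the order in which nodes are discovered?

LI, IC, WH, JV, UD, XV, GW, TK, CZ, CY, RC, ID, ED, CM, AG, CE

Visit LI
LI → IC
IC → WH
WH → JV
JV → UD
UD → XV
XV → GW
GW → TK
TK → CZ
GW → CY
CY → RC
CY → ID
ID → ED
ED → CM
CM → AG
AG → CE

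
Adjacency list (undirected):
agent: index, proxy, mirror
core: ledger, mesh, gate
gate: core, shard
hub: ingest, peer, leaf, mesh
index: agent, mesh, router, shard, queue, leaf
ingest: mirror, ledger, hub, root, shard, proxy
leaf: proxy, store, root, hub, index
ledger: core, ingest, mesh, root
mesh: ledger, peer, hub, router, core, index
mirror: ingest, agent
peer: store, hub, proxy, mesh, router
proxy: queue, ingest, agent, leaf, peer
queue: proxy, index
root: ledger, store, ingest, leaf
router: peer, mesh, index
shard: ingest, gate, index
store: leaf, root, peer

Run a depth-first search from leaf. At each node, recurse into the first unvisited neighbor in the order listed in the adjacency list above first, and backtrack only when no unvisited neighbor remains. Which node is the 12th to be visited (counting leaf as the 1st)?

store

Visit leaf
leaf → proxy
proxy → queue
queue → index
index → agent
agent → mirror
mirror → ingest
ingest → ledger
ledger → core
core → mesh
mesh → peer
peer → store
store → root
peer → hub
peer → router
core → gate
gate → shard

Visit order: leaf, proxy, queue, index, agent, mirror, ingest, ledger, core, mesh, peer, store, root, hub, router, gate, shard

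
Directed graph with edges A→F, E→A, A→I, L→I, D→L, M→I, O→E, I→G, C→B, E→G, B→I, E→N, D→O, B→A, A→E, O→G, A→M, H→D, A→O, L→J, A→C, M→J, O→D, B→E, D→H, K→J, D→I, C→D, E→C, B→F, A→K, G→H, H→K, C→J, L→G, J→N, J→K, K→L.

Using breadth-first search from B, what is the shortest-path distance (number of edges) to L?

Level 0: B
Level 1: A, E, F, I
Level 2: C, G, K, M, N, O
Level 3: D, H, J, L
L first appears at level 3.

3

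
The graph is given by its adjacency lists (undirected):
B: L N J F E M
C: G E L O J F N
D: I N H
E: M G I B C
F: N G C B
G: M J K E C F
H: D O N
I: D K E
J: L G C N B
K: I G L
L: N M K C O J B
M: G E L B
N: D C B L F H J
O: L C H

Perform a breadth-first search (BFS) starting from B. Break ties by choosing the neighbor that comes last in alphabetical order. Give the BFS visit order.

B → N → M → L → J → F → E → H → D → C → G → O → K → I

Visit B; enqueue N, M, L, J, F, E → queue [N, M, L, J, F, E]
Visit N; enqueue H, D, C → queue [M, L, J, F, E, H, D, C]
Visit M; enqueue G → queue [L, J, F, E, H, D, C, G]
Visit L; enqueue O, K → queue [J, F, E, H, D, C, G, O, K]
Visit J → queue [F, E, H, D, C, G, O, K]
Visit F → queue [E, H, D, C, G, O, K]
Visit E; enqueue I → queue [H, D, C, G, O, K, I]
Visit H → queue [D, C, G, O, K, I]
Visit D → queue [C, G, O, K, I]
Visit C → queue [G, O, K, I]
Visit G → queue [O, K, I]
Visit O → queue [K, I]
Visit K → queue [I]
Visit I → queue []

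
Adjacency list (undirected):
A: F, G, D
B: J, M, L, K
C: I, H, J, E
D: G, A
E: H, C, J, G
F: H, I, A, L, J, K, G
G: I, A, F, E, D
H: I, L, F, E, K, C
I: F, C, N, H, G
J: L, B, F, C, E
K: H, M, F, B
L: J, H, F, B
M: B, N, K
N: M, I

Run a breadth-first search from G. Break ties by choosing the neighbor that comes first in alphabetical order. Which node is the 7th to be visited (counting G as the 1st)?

C

Visit G; enqueue A, D, E, F, I → queue [A, D, E, F, I]
Visit A → queue [D, E, F, I]
Visit D → queue [E, F, I]
Visit E; enqueue C, H, J → queue [F, I, C, H, J]
Visit F; enqueue K, L → queue [I, C, H, J, K, L]
Visit I; enqueue N → queue [C, H, J, K, L, N]
Visit C → queue [H, J, K, L, N]
Visit H → queue [J, K, L, N]
Visit J; enqueue B → queue [K, L, N, B]
Visit K; enqueue M → queue [L, N, B, M]
Visit L → queue [N, B, M]
Visit N → queue [B, M]
Visit B → queue [M]
Visit M → queue []

Visit order: G, A, D, E, F, I, C, H, J, K, L, N, B, M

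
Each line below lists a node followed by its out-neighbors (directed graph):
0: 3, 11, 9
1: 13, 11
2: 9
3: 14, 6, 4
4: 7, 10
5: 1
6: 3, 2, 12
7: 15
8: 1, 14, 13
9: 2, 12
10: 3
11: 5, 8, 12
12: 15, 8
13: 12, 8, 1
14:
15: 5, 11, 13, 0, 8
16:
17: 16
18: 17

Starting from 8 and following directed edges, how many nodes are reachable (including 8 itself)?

BFS from 8 visits: 8, 1, 13, 14, 11, 12, 5, 15, 0, 3, 9, 4, 6, 2, 7, 10
Reachable nodes: 16 of 19 total.

16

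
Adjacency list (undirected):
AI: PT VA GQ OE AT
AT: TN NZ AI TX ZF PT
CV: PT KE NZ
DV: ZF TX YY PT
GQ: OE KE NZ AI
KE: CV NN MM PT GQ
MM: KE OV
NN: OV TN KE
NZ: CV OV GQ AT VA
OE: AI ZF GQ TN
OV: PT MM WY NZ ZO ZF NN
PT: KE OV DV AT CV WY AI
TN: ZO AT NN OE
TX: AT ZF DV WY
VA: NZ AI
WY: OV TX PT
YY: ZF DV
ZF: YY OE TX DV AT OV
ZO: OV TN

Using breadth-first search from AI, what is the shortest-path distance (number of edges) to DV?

Level 0: AI
Level 1: AT, GQ, OE, PT, VA
Level 2: CV, DV, KE, NZ, OV, TN, TX, WY, ZF
Level 3: MM, NN, YY, ZO
DV first appears at level 2.

2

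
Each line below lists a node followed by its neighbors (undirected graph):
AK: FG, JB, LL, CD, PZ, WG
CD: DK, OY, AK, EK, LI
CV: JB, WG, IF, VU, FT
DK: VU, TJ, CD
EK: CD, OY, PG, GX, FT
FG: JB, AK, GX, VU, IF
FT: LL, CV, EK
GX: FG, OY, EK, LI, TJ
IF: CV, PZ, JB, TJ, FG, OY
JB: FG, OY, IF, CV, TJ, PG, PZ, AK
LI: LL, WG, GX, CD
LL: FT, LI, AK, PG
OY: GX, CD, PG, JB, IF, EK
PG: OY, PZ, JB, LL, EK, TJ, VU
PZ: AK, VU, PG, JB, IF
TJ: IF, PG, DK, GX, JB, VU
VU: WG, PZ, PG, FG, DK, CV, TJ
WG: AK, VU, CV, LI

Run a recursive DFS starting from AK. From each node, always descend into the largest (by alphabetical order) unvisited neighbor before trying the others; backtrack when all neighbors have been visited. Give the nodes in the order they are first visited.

Visit AK
AK → WG
WG → VU
VU → TJ
TJ → PG
PG → PZ
PZ → JB
JB → OY
OY → IF
IF → FG
FG → GX
GX → LI
LI → LL
LL → FT
FT → EK
EK → CD
CD → DK
FT → CV

AK -> WG -> VU -> TJ -> PG -> PZ -> JB -> OY -> IF -> FG -> GX -> LI -> LL -> FT -> EK -> CD -> DK -> CV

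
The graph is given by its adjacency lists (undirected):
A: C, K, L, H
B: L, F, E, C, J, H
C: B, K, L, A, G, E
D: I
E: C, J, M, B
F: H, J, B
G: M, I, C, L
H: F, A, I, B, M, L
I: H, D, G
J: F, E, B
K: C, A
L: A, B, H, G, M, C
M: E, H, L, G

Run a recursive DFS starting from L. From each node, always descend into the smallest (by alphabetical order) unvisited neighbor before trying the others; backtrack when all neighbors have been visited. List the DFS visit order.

L A C B E J F H I D G M K

Visit L
L → A
A → C
C → B
B → E
E → J
J → F
F → H
H → I
I → D
I → G
G → M
C → K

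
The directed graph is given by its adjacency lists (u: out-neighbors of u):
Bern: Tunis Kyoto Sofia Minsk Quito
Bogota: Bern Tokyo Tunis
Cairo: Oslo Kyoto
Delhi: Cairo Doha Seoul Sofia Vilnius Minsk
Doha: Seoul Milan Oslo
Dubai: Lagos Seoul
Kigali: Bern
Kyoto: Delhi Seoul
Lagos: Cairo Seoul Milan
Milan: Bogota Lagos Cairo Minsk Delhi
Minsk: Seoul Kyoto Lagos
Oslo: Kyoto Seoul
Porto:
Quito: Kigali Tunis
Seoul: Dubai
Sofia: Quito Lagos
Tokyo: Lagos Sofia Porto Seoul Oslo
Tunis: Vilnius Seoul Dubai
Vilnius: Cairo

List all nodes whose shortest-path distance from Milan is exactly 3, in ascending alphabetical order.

Dubai, Porto, Quito

Level 0: Milan
Level 1: Bogota, Cairo, Delhi, Lagos, Minsk
Level 2: Bern, Doha, Kyoto, Oslo, Seoul, Sofia, Tokyo, Tunis, Vilnius
Level 3: Dubai, Porto, Quito
Level 4: Kigali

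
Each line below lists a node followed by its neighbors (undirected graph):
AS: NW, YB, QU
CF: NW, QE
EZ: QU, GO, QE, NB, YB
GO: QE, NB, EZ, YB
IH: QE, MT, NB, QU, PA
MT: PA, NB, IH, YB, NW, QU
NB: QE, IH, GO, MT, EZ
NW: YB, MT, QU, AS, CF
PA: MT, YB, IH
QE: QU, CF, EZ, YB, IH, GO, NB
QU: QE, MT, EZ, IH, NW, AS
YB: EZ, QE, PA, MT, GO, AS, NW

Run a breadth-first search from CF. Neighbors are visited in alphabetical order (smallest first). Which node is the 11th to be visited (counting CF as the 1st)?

Visit CF; enqueue NW, QE → queue [NW, QE]
Visit NW; enqueue AS, MT, QU, YB → queue [QE, AS, MT, QU, YB]
Visit QE; enqueue EZ, GO, IH, NB → queue [AS, MT, QU, YB, EZ, GO, IH, NB]
Visit AS → queue [MT, QU, YB, EZ, GO, IH, NB]
Visit MT; enqueue PA → queue [QU, YB, EZ, GO, IH, NB, PA]
Visit QU → queue [YB, EZ, GO, IH, NB, PA]
Visit YB → queue [EZ, GO, IH, NB, PA]
Visit EZ → queue [GO, IH, NB, PA]
Visit GO → queue [IH, NB, PA]
Visit IH → queue [NB, PA]
Visit NB → queue [PA]
Visit PA → queue []

Visit order: CF, NW, QE, AS, MT, QU, YB, EZ, GO, IH, NB, PA

NB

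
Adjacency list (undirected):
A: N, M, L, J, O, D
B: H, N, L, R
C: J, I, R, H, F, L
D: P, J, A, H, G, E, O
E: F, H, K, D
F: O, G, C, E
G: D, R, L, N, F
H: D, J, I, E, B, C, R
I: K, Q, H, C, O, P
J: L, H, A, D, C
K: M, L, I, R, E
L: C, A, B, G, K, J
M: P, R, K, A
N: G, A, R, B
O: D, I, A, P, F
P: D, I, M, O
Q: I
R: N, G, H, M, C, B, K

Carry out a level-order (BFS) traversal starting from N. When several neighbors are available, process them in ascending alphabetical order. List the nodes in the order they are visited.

N A B G R D J L M O H F C K E P I Q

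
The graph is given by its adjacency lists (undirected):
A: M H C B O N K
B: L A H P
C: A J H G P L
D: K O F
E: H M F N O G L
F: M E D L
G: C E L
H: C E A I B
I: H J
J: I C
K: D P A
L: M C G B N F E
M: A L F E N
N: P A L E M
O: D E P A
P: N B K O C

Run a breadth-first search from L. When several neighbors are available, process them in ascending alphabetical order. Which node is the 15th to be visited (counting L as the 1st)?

K

Visit L; enqueue B, C, E, F, G, M, N → queue [B, C, E, F, G, M, N]
Visit B; enqueue A, H, P → queue [C, E, F, G, M, N, A, H, P]
Visit C; enqueue J → queue [E, F, G, M, N, A, H, P, J]
Visit E; enqueue O → queue [F, G, M, N, A, H, P, J, O]
Visit F; enqueue D → queue [G, M, N, A, H, P, J, O, D]
Visit G → queue [M, N, A, H, P, J, O, D]
Visit M → queue [N, A, H, P, J, O, D]
Visit N → queue [A, H, P, J, O, D]
Visit A; enqueue K → queue [H, P, J, O, D, K]
Visit H; enqueue I → queue [P, J, O, D, K, I]
Visit P → queue [J, O, D, K, I]
Visit J → queue [O, D, K, I]
Visit O → queue [D, K, I]
Visit D → queue [K, I]
Visit K → queue [I]
Visit I → queue []

Visit order: L, B, C, E, F, G, M, N, A, H, P, J, O, D, K, I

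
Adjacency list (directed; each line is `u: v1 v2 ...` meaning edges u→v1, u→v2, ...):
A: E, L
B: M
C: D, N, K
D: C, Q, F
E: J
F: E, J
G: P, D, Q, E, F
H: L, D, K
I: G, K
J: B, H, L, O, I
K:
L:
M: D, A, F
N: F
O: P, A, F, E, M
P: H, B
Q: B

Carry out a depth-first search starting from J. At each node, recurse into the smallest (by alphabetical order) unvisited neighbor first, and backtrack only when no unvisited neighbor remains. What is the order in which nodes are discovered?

Visit J
J → B
B → M
M → A
A → E
A → L
M → D
D → C
C → K
C → N
N → F
D → Q
J → H
J → I
I → G
G → P
J → O

J → B → M → A → E → L → D → C → K → N → F → Q → H → I → G → P → O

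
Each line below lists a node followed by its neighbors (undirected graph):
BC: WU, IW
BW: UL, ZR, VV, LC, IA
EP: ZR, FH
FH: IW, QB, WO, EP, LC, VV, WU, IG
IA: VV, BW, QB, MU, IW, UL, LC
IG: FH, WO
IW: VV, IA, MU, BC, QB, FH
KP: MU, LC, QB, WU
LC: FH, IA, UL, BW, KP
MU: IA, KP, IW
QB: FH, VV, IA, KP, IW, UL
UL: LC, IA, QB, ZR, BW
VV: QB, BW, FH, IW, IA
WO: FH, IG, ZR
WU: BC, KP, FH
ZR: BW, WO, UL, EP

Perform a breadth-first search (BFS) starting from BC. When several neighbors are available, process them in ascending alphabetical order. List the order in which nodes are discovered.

BC -> IW -> WU -> FH -> IA -> MU -> QB -> VV -> KP -> EP -> IG -> LC -> WO -> BW -> UL -> ZR

Visit BC; enqueue IW, WU → queue [IW, WU]
Visit IW; enqueue FH, IA, MU, QB, VV → queue [WU, FH, IA, MU, QB, VV]
Visit WU; enqueue KP → queue [FH, IA, MU, QB, VV, KP]
Visit FH; enqueue EP, IG, LC, WO → queue [IA, MU, QB, VV, KP, EP, IG, LC, WO]
Visit IA; enqueue BW, UL → queue [MU, QB, VV, KP, EP, IG, LC, WO, BW, UL]
Visit MU → queue [QB, VV, KP, EP, IG, LC, WO, BW, UL]
Visit QB → queue [VV, KP, EP, IG, LC, WO, BW, UL]
Visit VV → queue [KP, EP, IG, LC, WO, BW, UL]
Visit KP → queue [EP, IG, LC, WO, BW, UL]
Visit EP; enqueue ZR → queue [IG, LC, WO, BW, UL, ZR]
Visit IG → queue [LC, WO, BW, UL, ZR]
Visit LC → queue [WO, BW, UL, ZR]
Visit WO → queue [BW, UL, ZR]
Visit BW → queue [UL, ZR]
Visit UL → queue [ZR]
Visit ZR → queue []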